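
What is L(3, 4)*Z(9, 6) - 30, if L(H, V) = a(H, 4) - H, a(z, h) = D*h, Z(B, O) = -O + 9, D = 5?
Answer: 21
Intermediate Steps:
Z(B, O) = 9 - O
a(z, h) = 5*h
L(H, V) = 20 - H (L(H, V) = 5*4 - H = 20 - H)
L(3, 4)*Z(9, 6) - 30 = (20 - 1*3)*(9 - 1*6) - 30 = (20 - 3)*(9 - 6) - 30 = 17*3 - 30 = 51 - 30 = 21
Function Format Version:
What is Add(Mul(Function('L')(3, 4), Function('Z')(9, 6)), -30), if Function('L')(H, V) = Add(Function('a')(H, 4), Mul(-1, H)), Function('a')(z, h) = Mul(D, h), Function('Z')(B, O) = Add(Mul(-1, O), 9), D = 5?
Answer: 21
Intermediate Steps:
Function('Z')(B, O) = Add(9, Mul(-1, O))
Function('a')(z, h) = Mul(5, h)
Function('L')(H, V) = Add(20, Mul(-1, H)) (Function('L')(H, V) = Add(Mul(5, 4), Mul(-1, H)) = Add(20, Mul(-1, H)))
Add(Mul(Function('L')(3, 4), Function('Z')(9, 6)), -30) = Add(Mul(Add(20, Mul(-1, 3)), Add(9, Mul(-1, 6))), -30) = Add(Mul(Add(20, -3), Add(9, -6)), -30) = Add(Mul(17, 3), -30) = Add(51, -30) = 21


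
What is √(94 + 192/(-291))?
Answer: 3*√97582/97 ≈ 9.6613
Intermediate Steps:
√(94 + 192/(-291)) = √(94 + 192*(-1/291)) = √(94 - 64/97) = √(9054/97) = 3*√97582/97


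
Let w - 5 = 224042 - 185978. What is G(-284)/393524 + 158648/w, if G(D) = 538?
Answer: 31226138337/7490532578 ≈ 4.1687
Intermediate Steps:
w = 38069 (w = 5 + (224042 - 185978) = 5 + 38064 = 38069)
G(-284)/393524 + 158648/w = 538/393524 + 158648/38069 = 538*(1/393524) + 158648*(1/38069) = 269/196762 + 158648/38069 = 31226138337/7490532578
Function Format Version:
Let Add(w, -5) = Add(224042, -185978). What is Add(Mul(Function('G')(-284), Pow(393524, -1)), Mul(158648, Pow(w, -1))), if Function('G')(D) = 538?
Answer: Rational(31226138337, 7490532578) ≈ 4.1687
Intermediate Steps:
w = 38069 (w = Add(5, Add(224042, -185978)) = Add(5, 38064) = 38069)
Add(Mul(Function('G')(-284), Pow(393524, -1)), Mul(158648, Pow(w, -1))) = Add(Mul(538, Pow(393524, -1)), Mul(158648, Pow(38069, -1))) = Add(Mul(538, Rational(1, 393524)), Mul(158648, Rational(1, 38069))) = Add(Rational(269, 196762), Rational(158648, 38069)) = Rational(31226138337, 7490532578)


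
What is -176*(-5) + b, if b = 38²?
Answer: 2324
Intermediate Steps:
b = 1444
-176*(-5) + b = -176*(-5) + 1444 = 880 + 1444 = 2324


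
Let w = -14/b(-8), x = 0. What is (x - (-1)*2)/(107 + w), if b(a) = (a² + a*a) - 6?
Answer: 61/3260 ≈ 0.018712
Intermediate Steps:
b(a) = -6 + 2*a² (b(a) = (a² + a²) - 6 = 2*a² - 6 = -6 + 2*a²)
w = -7/61 (w = -14/(-6 + 2*(-8)²) = -14/(-6 + 2*64) = -14/(-6 + 128) = -14/122 = -14*1/122 = -7/61 ≈ -0.11475)
(x - (-1)*2)/(107 + w) = (0 - (-1)*2)/(107 - 7/61) = (0 - 1*(-2))/(6520/61) = (0 + 2)*(61/6520) = 2*(61/6520) = 61/3260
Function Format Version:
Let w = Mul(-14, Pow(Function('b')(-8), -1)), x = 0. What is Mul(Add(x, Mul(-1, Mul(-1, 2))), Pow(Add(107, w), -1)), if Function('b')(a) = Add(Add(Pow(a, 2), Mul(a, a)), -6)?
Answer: Rational(61, 3260) ≈ 0.018712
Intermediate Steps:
Function('b')(a) = Add(-6, Mul(2, Pow(a, 2))) (Function('b')(a) = Add(Add(Pow(a, 2), Pow(a, 2)), -6) = Add(Mul(2, Pow(a, 2)), -6) = Add(-6, Mul(2, Pow(a, 2))))
w = Rational(-7, 61) (w = Mul(-14, Pow(Add(-6, Mul(2, Pow(-8, 2))), -1)) = Mul(-14, Pow(Add(-6, Mul(2, 64)), -1)) = Mul(-14, Pow(Add(-6, 128), -1)) = Mul(-14, Pow(122, -1)) = Mul(-14, Rational(1, 122)) = Rational(-7, 61) ≈ -0.11475)
Mul(Add(x, Mul(-1, Mul(-1, 2))), Pow(Add(107, w), -1)) = Mul(Add(0, Mul(-1, Mul(-1, 2))), Pow(Add(107, Rational(-7, 61)), -1)) = Mul(Add(0, Mul(-1, -2)), Pow(Rational(6520, 61), -1)) = Mul(Add(0, 2), Rational(61, 6520)) = Mul(2, Rational(61, 6520)) = Rational(61, 3260)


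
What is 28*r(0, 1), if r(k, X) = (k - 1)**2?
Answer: 28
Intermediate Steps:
r(k, X) = (-1 + k)**2
28*r(0, 1) = 28*(-1 + 0)**2 = 28*(-1)**2 = 28*1 = 28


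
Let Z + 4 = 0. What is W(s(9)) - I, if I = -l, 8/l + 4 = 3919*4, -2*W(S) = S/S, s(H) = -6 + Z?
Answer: -1957/3918 ≈ -0.49949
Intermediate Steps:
Z = -4 (Z = -4 + 0 = -4)
s(H) = -10 (s(H) = -6 - 4 = -10)
W(S) = -½ (W(S) = -S/(2*S) = -½*1 = -½)
l = 1/1959 (l = 8/(-4 + 3919*4) = 8/(-4 + 15676) = 8/15672 = 8*(1/15672) = 1/1959 ≈ 0.00051046)
I = -1/1959 (I = -1*1/1959 = -1/1959 ≈ -0.00051046)
W(s(9)) - I = -½ - 1*(-1/1959) = -½ + 1/1959 = -1957/3918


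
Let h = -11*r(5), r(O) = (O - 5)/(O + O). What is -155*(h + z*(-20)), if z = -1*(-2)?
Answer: 6200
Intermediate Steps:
r(O) = (-5 + O)/(2*O) (r(O) = (-5 + O)/((2*O)) = (-5 + O)*(1/(2*O)) = (-5 + O)/(2*O))
z = 2
h = 0 (h = -11*(-5 + 5)/(2*5) = -11*0/(2*5) = -11*0 = 0)
-155*(h + z*(-20)) = -155*(0 + 2*(-20)) = -155*(0 - 40) = -155*(-40) = 6200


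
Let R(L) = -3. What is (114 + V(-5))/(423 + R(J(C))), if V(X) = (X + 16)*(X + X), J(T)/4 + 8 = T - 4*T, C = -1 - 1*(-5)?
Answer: 1/105 ≈ 0.0095238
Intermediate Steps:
C = 4 (C = -1 + 5 = 4)
J(T) = -32 - 12*T (J(T) = -32 + 4*(T - 4*T) = -32 + 4*(-3*T) = -32 - 12*T)
V(X) = 2*X*(16 + X) (V(X) = (16 + X)*(2*X) = 2*X*(16 + X))
(114 + V(-5))/(423 + R(J(C))) = (114 + 2*(-5)*(16 - 5))/(423 - 3) = (114 + 2*(-5)*11)/420 = (114 - 110)*(1/420) = 4*(1/420) = 1/105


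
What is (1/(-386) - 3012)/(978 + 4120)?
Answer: -1162633/1967828 ≈ -0.59082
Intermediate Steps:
(1/(-386) - 3012)/(978 + 4120) = (-1/386 - 3012)/5098 = -1162633/386*1/5098 = -1162633/1967828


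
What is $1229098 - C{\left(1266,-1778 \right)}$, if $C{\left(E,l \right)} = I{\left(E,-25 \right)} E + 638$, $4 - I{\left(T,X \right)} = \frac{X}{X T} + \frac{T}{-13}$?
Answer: $\frac{14301405}{13} \approx 1.1001 \cdot 10^{6}$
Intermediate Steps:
$I{\left(T,X \right)} = 4 - \frac{1}{T} + \frac{T}{13}$ ($I{\left(T,X \right)} = 4 - \left(\frac{X}{X T} + \frac{T}{-13}\right) = 4 - \left(\frac{X}{T X} + T \left(- \frac{1}{13}\right)\right) = 4 - \left(X \frac{1}{T X} - \frac{T}{13}\right) = 4 - \left(\frac{1}{T} - \frac{T}{13}\right) = 4 + \left(- \frac{1}{T} + \frac{T}{13}\right) = 4 - \frac{1}{T} + \frac{T}{13}$)
$C{\left(E,l \right)} = 638 + E \left(4 - \frac{1}{E} + \frac{E}{13}\right)$ ($C{\left(E,l \right)} = \left(4 - \frac{1}{E} + \frac{E}{13}\right) E + 638 = E \left(4 - \frac{1}{E} + \frac{E}{13}\right) + 638 = 638 + E \left(4 - \frac{1}{E} + \frac{E}{13}\right)$)
$1229098 - C{\left(1266,-1778 \right)} = 1229098 - \left(637 + \frac{1}{13} \cdot 1266 \left(52 + 1266\right)\right) = 1229098 - \left(637 + \frac{1}{13} \cdot 1266 \cdot 1318\right) = 1229098 - \left(637 + \frac{1668588}{13}\right) = 1229098 - \frac{1676869}{13} = \frac{14301405}{13}$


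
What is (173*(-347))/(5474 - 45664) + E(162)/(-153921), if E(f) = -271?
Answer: 9250923041/6186084990 ≈ 1.4954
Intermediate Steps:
(173*(-347))/(5474 - 45664) + E(162)/(-153921) = (173*(-347))/(5474 - 45664) - 271/(-153921) = -60031/(-40190) - 271*(-1/153921) = -60031*(-1/40190) + 271/153921 = 60031/40190 + 271/153921 = 9250923041/6186084990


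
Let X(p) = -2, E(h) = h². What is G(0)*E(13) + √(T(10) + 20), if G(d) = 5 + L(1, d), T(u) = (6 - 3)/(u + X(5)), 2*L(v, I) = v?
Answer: 1859/2 + √326/4 ≈ 934.01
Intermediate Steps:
L(v, I) = v/2
T(u) = 3/(-2 + u) (T(u) = (6 - 3)/(u - 2) = 3/(-2 + u))
G(d) = 11/2 (G(d) = 5 + (½)*1 = 5 + ½ = 11/2)
G(0)*E(13) + √(T(10) + 20) = (11/2)*13² + √(3/(-2 + 10) + 20) = (11/2)*169 + √(3/8 + 20) = 1859/2 + √(3*(⅛) + 20) = 1859/2 + √(3/8 + 20) = 1859/2 + √(163/8) = 1859/2 + √326/4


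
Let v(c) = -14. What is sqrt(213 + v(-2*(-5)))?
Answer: sqrt(199) ≈ 14.107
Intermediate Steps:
sqrt(213 + v(-2*(-5))) = sqrt(213 - 14) = sqrt(199)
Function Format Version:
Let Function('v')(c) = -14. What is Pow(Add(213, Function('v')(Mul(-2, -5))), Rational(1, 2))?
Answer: Pow(199, Rational(1, 2)) ≈ 14.107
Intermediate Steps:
Pow(Add(213, Function('v')(Mul(-2, -5))), Rational(1, 2)) = Pow(Add(213, -14), Rational(1, 2)) = Pow(199, Rational(1, 2))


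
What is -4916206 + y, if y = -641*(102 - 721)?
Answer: -4519427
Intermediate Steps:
y = 396779 (y = -641*(-619) = 396779)
-4916206 + y = -4916206 + 396779 = -4519427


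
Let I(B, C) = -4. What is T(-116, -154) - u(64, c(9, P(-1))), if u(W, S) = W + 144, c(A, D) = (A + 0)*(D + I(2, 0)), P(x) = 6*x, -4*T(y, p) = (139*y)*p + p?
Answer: -1241887/2 ≈ -6.2094e+5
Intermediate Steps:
T(y, p) = -p/4 - 139*p*y/4 (T(y, p) = -((139*y)*p + p)/4 = -(139*p*y + p)/4 = -(p + 139*p*y)/4 = -p/4 - 139*p*y/4)
c(A, D) = A*(-4 + D) (c(A, D) = (A + 0)*(D - 4) = A*(-4 + D))
u(W, S) = 144 + W
T(-116, -154) - u(64, c(9, P(-1))) = -¼*(-154)*(1 + 139*(-116)) - (144 + 64) = -¼*(-154)*(1 - 16124) - 1*208 = -¼*(-154)*(-16123) - 208 = -1241471/2 - 208 = -1241887/2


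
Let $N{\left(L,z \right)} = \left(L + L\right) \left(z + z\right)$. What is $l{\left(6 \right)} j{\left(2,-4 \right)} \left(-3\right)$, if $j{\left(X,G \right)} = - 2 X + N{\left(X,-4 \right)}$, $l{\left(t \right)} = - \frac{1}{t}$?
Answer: $-18$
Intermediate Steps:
$N{\left(L,z \right)} = 4 L z$ ($N{\left(L,z \right)} = 2 L 2 z = 4 L z$)
$j{\left(X,G \right)} = - 18 X$ ($j{\left(X,G \right)} = - 2 X + 4 X \left(-4\right) = - 2 X - 16 X = - 18 X$)
$l{\left(6 \right)} j{\left(2,-4 \right)} \left(-3\right) = - \frac{1}{6} \left(\left(-18\right) 2\right) \left(-3\right) = \left(-1\right) \frac{1}{6} \left(-36\right) \left(-3\right) = \left(- \frac{1}{6}\right) \left(-36\right) \left(-3\right) = 6 \left(-3\right) = -18$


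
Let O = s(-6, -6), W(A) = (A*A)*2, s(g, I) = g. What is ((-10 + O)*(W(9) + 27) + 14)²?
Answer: 9060100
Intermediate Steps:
W(A) = 2*A² (W(A) = A²*2 = 2*A²)
O = -6
((-10 + O)*(W(9) + 27) + 14)² = ((-10 - 6)*(2*9² + 27) + 14)² = (-16*(2*81 + 27) + 14)² = (-16*(162 + 27) + 14)² = (-16*189 + 14)² = (-3024 + 14)² = (-3010)² = 9060100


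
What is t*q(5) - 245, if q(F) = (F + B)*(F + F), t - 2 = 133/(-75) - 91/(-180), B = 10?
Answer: -811/6 ≈ -135.17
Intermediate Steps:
t = 659/900 (t = 2 + (133/(-75) - 91/(-180)) = 2 + (133*(-1/75) - 91*(-1/180)) = 2 + (-133/75 + 91/180) = 2 - 1141/900 = 659/900 ≈ 0.73222)
q(F) = 2*F*(10 + F) (q(F) = (F + 10)*(F + F) = (10 + F)*(2*F) = 2*F*(10 + F))
t*q(5) - 245 = 659*(2*5*(10 + 5))/900 - 245 = 659*(2*5*15)/900 - 245 = (659/900)*150 - 245 = 659/6 - 245 = -811/6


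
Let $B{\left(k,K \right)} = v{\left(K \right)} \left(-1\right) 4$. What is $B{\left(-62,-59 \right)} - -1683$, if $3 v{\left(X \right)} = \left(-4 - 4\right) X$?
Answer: $\frac{3161}{3} \approx 1053.7$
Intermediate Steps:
$v{\left(X \right)} = - \frac{8 X}{3}$ ($v{\left(X \right)} = \frac{\left(-4 - 4\right) X}{3} = \frac{\left(-8\right) X}{3} = - \frac{8 X}{3}$)
$B{\left(k,K \right)} = \frac{32 K}{3}$ ($B{\left(k,K \right)} = - \frac{8 K}{3} \left(-1\right) 4 = \frac{8 K}{3} \cdot 4 = \frac{32 K}{3}$)
$B{\left(-62,-59 \right)} - -1683 = \frac{32}{3} \left(-59\right) - -1683 = - \frac{1888}{3} + 1683 = \frac{3161}{3}$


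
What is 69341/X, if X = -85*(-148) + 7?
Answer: 69341/12587 ≈ 5.5089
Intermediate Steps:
X = 12587 (X = 12580 + 7 = 12587)
69341/X = 69341/12587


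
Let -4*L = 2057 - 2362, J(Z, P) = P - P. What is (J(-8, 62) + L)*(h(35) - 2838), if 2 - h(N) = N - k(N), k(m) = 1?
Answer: -437675/2 ≈ -2.1884e+5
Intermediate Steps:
h(N) = 3 - N (h(N) = 2 - (N - 1*1) = 2 - (N - 1) = 2 - (-1 + N) = 2 + (1 - N) = 3 - N)
J(Z, P) = 0
L = 305/4 (L = -(2057 - 2362)/4 = -¼*(-305) = 305/4 ≈ 76.250)
(J(-8, 62) + L)*(h(35) - 2838) = (0 + 305/4)*((3 - 1*35) - 2838) = 305*((3 - 35) - 2838)/4 = 305*(-32 - 2838)/4 = (305/4)*(-2870) = -437675/2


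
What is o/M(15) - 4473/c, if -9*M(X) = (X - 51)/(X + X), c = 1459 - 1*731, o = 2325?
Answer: 1812861/104 ≈ 17431.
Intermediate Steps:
c = 728 (c = 1459 - 731 = 728)
M(X) = -(-51 + X)/(18*X) (M(X) = -(X - 51)/(9*(X + X)) = -(-51 + X)/(9*(2*X)) = -(-51 + X)*1/(2*X)/9 = -(-51 + X)/(18*X))
o/M(15) - 4473/c = 2325/(((1/18)*(51 - 1*15)/15)) - 4473/728 = 2325/(((1/18)*(1/15)*(51 - 15))) - 4473*1/728 = 2325/(((1/18)*(1/15)*36)) - 639/104 = 2325/(2/15) - 639/104 = 2325*(15/2) - 639/104 = 34875/2 - 639/104 = 1812861/104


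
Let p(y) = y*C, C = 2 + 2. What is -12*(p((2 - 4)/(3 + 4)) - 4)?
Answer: 432/7 ≈ 61.714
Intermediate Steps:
C = 4
p(y) = 4*y (p(y) = y*4 = 4*y)
-12*(p((2 - 4)/(3 + 4)) - 4) = -12*(4*((2 - 4)/(3 + 4)) - 4) = -12*(4*(-2/7) - 4) = -12*(-8/7 - 4) = -12*(-36/7) = 432/7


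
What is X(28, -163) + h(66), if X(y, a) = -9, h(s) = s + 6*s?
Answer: 453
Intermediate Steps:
h(s) = 7*s
X(28, -163) + h(66) = -9 + 7*66 = -9 + 462 = 453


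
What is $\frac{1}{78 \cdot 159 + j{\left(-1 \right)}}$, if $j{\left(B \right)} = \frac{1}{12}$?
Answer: $\frac{12}{148825} \approx 8.0632 \cdot 10^{-5}$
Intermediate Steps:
$j{\left(B \right)} = \frac{1}{12}$
$\frac{1}{78 \cdot 159 + j{\left(-1 \right)}} = \frac{1}{78 \cdot 159 + \frac{1}{12}} = \frac{1}{12402 + \frac{1}{12}} = \frac{1}{\frac{148825}{12}} = \frac{12}{148825}$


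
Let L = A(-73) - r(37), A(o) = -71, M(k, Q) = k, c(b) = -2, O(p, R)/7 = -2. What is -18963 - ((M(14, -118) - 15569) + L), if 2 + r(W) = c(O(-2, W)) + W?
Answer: -3304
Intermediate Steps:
O(p, R) = -14 (O(p, R) = 7*(-2) = -14)
r(W) = -4 + W (r(W) = -2 + (-2 + W) = -4 + W)
L = -104 (L = -71 - (-4 + 37) = -71 - 1*33 = -71 - 33 = -104)
-18963 - ((M(14, -118) - 15569) + L) = -18963 - ((14 - 15569) - 104) = -18963 - (-15555 - 104) = -18963 - 1*(-15659) = -18963 + 15659 = -3304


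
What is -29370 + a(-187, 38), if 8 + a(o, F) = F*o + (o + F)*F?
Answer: -42146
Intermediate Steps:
a(o, F) = -8 + F*o + F*(F + o) (a(o, F) = -8 + (F*o + (o + F)*F) = -8 + (F*o + (F + o)*F) = -8 + (F*o + F*(F + o)) = -8 + F*o + F*(F + o))
-29370 + a(-187, 38) = -29370 + (-8 + 38**2 + 2*38*(-187)) = -29370 + (-8 + 1444 - 14212) = -29370 - 12776 = -42146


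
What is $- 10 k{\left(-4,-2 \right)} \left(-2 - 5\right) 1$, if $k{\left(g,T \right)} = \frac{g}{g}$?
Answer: $70$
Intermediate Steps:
$k{\left(g,T \right)} = 1$
$- 10 k{\left(-4,-2 \right)} \left(-2 - 5\right) 1 = - 10 \cdot 1 \left(-2 - 5\right) 1 = - 10 \cdot 1 \left(-7\right) 1 = \left(-10\right) \left(-7\right) 1 = 70 \cdot 1 = 70$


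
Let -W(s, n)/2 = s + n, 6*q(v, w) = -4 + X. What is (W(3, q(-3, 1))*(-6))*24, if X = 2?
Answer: 768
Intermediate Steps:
q(v, w) = -⅓ (q(v, w) = (-4 + 2)/6 = (⅙)*(-2) = -⅓)
W(s, n) = -2*n - 2*s (W(s, n) = -2*(s + n) = -2*(n + s) = -2*n - 2*s)
(W(3, q(-3, 1))*(-6))*24 = ((-2*(-⅓) - 2*3)*(-6))*24 = ((⅔ - 6)*(-6))*24 = -16/3*(-6)*24 = 32*24 = 768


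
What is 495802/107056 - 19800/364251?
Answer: 29746110917/6499209176 ≈ 4.5769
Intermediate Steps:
495802/107056 - 19800/364251 = 495802*(1/107056) - 19800*1/364251 = 247901/53528 - 6600/121417 = 29746110917/6499209176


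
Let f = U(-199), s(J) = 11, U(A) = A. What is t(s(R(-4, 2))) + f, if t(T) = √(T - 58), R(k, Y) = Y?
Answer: -199 + I*√47 ≈ -199.0 + 6.8557*I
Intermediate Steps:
t(T) = √(-58 + T)
f = -199
t(s(R(-4, 2))) + f = √(-58 + 11) - 199 = √(-47) - 199 = I*√47 - 199 = -199 + I*√47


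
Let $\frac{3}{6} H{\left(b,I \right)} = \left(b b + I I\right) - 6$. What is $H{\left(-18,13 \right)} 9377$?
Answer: $9133198$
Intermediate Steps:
$H{\left(b,I \right)} = -12 + 2 I^{2} + 2 b^{2}$ ($H{\left(b,I \right)} = 2 \left(\left(b b + I I\right) - 6\right) = 2 \left(\left(b^{2} + I^{2}\right) - 6\right) = 2 \left(\left(I^{2} + b^{2}\right) - 6\right) = 2 \left(-6 + I^{2} + b^{2}\right) = -12 + 2 I^{2} + 2 b^{2}$)
$H{\left(-18,13 \right)} 9377 = \left(-12 + 2 \cdot 13^{2} + 2 \left(-18\right)^{2}\right) 9377 = \left(-12 + 2 \cdot 169 + 2 \cdot 324\right) 9377 = \left(-12 + 338 + 648\right) 9377 = 974 \cdot 9377 = 9133198$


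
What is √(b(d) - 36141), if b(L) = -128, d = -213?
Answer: I*√36269 ≈ 190.44*I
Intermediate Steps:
√(b(d) - 36141) = √(-128 - 36141) = √(-36269) = I*√36269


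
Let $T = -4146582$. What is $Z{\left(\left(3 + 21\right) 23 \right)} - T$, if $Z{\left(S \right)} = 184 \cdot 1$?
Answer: $4146766$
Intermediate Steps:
$Z{\left(S \right)} = 184$
$Z{\left(\left(3 + 21\right) 23 \right)} - T = 184 - -4146582 = 184 + 4146582 = 4146766$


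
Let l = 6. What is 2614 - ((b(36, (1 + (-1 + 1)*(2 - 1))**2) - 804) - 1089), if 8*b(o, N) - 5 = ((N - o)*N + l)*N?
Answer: 4510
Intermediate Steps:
b(o, N) = 5/8 + N*(6 + N*(N - o))/8 (b(o, N) = 5/8 + (((N - o)*N + 6)*N)/8 = 5/8 + ((N*(N - o) + 6)*N)/8 = 5/8 + ((6 + N*(N - o))*N)/8 = 5/8 + (N*(6 + N*(N - o)))/8 = 5/8 + N*(6 + N*(N - o))/8)
2614 - ((b(36, (1 + (-1 + 1)*(2 - 1))**2) - 804) - 1089) = 2614 - (((5/8 + ((1 + (-1 + 1)*(2 - 1))**2)**3/8 + 3*(1 + (-1 + 1)*(2 - 1))**2/4 - 1/8*36*((1 + (-1 + 1)*(2 - 1))**2)**2) - 804) - 1089) = 2614 - (((5/8 + ((1 + 0*1)**2)**3/8 + 3*(1 + 0*1)**2/4 - 1/8*36*((1 + 0*1)**2)**2) - 804) - 1089) = 2614 - (((5/8 + ((1 + 0)**2)**3/8 + 3*(1 + 0)**2/4 - 1/8*36*((1 + 0)**2)**2) - 804) - 1089) = 2614 - (((5/8 + (1**2)**3/8 + (3/4)*1**2 - 1/8*36*(1**2)**2) - 804) - 1089) = 2614 - (((5/8 + (1/8)*1**3 + (3/4)*1 - 1/8*36*1**2) - 804) - 1089) = 2614 - (((5/8 + (1/8)*1 + 3/4 - 1/8*36*1) - 804) - 1089) = 2614 - (((5/8 + 1/8 + 3/4 - 9/2) - 804) - 1089) = 2614 - ((-3 - 804) - 1089) = 2614 - (-807 - 1089) = 2614 - 1*(-1896) = 2614 + 1896 = 4510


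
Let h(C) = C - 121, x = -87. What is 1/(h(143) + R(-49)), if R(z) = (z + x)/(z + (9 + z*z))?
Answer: 2361/51806 ≈ 0.045574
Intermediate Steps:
h(C) = -121 + C
R(z) = (-87 + z)/(9 + z + z²) (R(z) = (z - 87)/(z + (9 + z*z)) = (-87 + z)/(z + (9 + z²)) = (-87 + z)/(9 + z + z²))
1/(h(143) + R(-49)) = 1/((-121 + 143) + (-87 - 49)/(9 - 49 + (-49)²)) = 1/(22 - 136/(9 - 49 + 2401)) = 1/(22 - 136/2361) = 1/(51806/2361) = 2361/51806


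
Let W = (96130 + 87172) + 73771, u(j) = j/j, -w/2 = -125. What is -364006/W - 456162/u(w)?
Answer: -117267297832/257073 ≈ -4.5616e+5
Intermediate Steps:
w = 250 (w = -2*(-125) = 250)
u(j) = 1
W = 257073 (W = 183302 + 73771 = 257073)
-364006/W - 456162/u(w) = -364006/257073 - 456162/1 = -364006*1/257073 - 456162*1 = -364006/257073 - 456162 = -117267297832/257073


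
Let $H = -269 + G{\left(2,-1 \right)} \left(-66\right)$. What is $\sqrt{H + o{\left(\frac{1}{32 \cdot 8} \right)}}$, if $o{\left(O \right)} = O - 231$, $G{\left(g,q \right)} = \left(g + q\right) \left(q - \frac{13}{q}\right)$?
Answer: $\frac{i \sqrt{330751}}{16} \approx 35.944 i$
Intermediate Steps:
$o{\left(O \right)} = -231 + O$
$H = -1061$ ($H = -269 + \left(-13 + \left(-1\right)^{2} + 2 \left(-1\right) - \frac{26}{-1}\right) \left(-66\right) = -269 + \left(-13 + 1 - 2 - 26 \left(-1\right)\right) \left(-66\right) = -269 + \left(-13 + 1 - 2 + 26\right) \left(-66\right) = -269 + 12 \left(-66\right) = -269 - 792 = -1061$)
$\sqrt{H + o{\left(\frac{1}{32 \cdot 8} \right)}} = \sqrt{-1061 - \left(231 - \frac{1}{32 \cdot 8}\right)} = \sqrt{-1061 - \left(231 - \frac{1}{256}\right)} = \sqrt{-1061 + \left(-231 + \frac{1}{256}\right)} = \sqrt{-1061 - \frac{59135}{256}} = \sqrt{- \frac{330751}{256}} = \frac{i \sqrt{330751}}{16}$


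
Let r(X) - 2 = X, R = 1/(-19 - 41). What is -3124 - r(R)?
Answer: -187559/60 ≈ -3126.0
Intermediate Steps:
R = -1/60 (R = 1/(-60) = -1/60 ≈ -0.016667)
r(X) = 2 + X
-3124 - r(R) = -3124 - (2 - 1/60) = -3124 - 1*119/60 = -3124 - 119/60 = -187559/60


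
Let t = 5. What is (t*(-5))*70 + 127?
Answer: -1623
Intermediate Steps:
(t*(-5))*70 + 127 = (5*(-5))*70 + 127 = -25*70 + 127 = -1750 + 127 = -1623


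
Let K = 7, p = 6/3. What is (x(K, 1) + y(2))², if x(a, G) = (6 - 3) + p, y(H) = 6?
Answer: 121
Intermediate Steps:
p = 2 (p = 6*(⅓) = 2)
x(a, G) = 5 (x(a, G) = (6 - 3) + 2 = 3 + 2 = 5)
(x(K, 1) + y(2))² = (5 + 6)² = 11² = 121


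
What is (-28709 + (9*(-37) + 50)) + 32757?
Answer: 3765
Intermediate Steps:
(-28709 + (9*(-37) + 50)) + 32757 = (-28709 + (-333 + 50)) + 32757 = (-28709 - 283) + 32757 = -28992 + 32757 = 3765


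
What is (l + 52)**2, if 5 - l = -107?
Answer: 26896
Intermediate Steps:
l = 112 (l = 5 - 1*(-107) = 5 + 107 = 112)
(l + 52)**2 = (112 + 52)**2 = 164**2 = 26896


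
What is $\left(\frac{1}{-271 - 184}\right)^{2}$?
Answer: $\frac{1}{207025} \approx 4.8303 \cdot 10^{-6}$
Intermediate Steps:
$\left(\frac{1}{-271 - 184}\right)^{2} = \left(\frac{1}{-455}\right)^{2} = \left(- \frac{1}{455}\right)^{2} = \frac{1}{207025}$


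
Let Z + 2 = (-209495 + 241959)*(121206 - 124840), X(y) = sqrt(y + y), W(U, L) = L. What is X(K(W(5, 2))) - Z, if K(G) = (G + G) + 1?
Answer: 117974178 + sqrt(10) ≈ 1.1797e+8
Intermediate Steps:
K(G) = 1 + 2*G (K(G) = 2*G + 1 = 1 + 2*G)
X(y) = sqrt(2)*sqrt(y) (X(y) = sqrt(2*y) = sqrt(2)*sqrt(y))
Z = -117974178 (Z = -2 + (-209495 + 241959)*(121206 - 124840) = -2 + 32464*(-3634) = -2 - 117974176 = -117974178)
X(K(W(5, 2))) - Z = sqrt(2)*sqrt(1 + 2*2) - 1*(-117974178) = sqrt(2)*sqrt(1 + 4) + 117974178 = sqrt(2)*sqrt(5) + 117974178 = sqrt(10) + 117974178 = 117974178 + sqrt(10)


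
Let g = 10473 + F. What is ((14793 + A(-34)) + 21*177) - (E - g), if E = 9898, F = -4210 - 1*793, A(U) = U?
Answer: 14048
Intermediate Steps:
F = -5003 (F = -4210 - 793 = -5003)
g = 5470 (g = 10473 - 5003 = 5470)
((14793 + A(-34)) + 21*177) - (E - g) = ((14793 - 34) + 21*177) - (9898 - 1*5470) = (14759 + 3717) - (9898 - 5470) = 18476 - 1*4428 = 18476 - 4428 = 14048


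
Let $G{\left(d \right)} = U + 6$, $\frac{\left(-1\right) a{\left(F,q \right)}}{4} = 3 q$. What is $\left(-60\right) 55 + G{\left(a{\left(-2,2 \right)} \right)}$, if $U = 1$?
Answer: $-3293$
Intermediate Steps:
$a{\left(F,q \right)} = - 12 q$ ($a{\left(F,q \right)} = - 4 \cdot 3 q = - 12 q$)
$G{\left(d \right)} = 7$ ($G{\left(d \right)} = 1 + 6 = 7$)
$\left(-60\right) 55 + G{\left(a{\left(-2,2 \right)} \right)} = \left(-60\right) 55 + 7 = -3300 + 7 = -3293$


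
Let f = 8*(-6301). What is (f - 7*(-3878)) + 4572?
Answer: -18690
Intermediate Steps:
f = -50408
(f - 7*(-3878)) + 4572 = (-50408 - 7*(-3878)) + 4572 = (-50408 + 27146) + 4572 = -23262 + 4572 = -18690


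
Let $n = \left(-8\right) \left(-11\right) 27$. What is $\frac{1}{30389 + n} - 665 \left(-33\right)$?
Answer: $\frac{719027926}{32765} \approx 21945.0$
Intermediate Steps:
$n = 2376$ ($n = 88 \cdot 27 = 2376$)
$\frac{1}{30389 + n} - 665 \left(-33\right) = \frac{1}{30389 + 2376} - 665 \left(-33\right) = \frac{1}{32765} - -21945 = \frac{1}{32765} + 21945 = \frac{719027926}{32765}$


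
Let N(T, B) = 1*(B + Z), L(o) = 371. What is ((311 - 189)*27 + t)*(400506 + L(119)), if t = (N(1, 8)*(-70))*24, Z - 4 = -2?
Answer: -5414244762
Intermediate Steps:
Z = 2 (Z = 4 - 2 = 2)
N(T, B) = 2 + B (N(T, B) = 1*(B + 2) = 1*(2 + B) = 2 + B)
t = -16800 (t = ((2 + 8)*(-70))*24 = (10*(-70))*24 = -700*24 = -16800)
((311 - 189)*27 + t)*(400506 + L(119)) = ((311 - 189)*27 - 16800)*(400506 + 371) = (122*27 - 16800)*400877 = (3294 - 16800)*400877 = -13506*400877 = -5414244762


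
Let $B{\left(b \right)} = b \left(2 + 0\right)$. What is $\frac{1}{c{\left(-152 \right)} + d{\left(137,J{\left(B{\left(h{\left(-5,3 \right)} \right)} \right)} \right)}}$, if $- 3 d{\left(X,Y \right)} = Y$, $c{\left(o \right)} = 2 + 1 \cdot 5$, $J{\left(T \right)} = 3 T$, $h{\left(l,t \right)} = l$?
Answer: $\frac{1}{17} \approx 0.058824$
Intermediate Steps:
$B{\left(b \right)} = 2 b$ ($B{\left(b \right)} = b 2 = 2 b$)
$c{\left(o \right)} = 7$ ($c{\left(o \right)} = 2 + 5 = 7$)
$d{\left(X,Y \right)} = - \frac{Y}{3}$
$\frac{1}{c{\left(-152 \right)} + d{\left(137,J{\left(B{\left(h{\left(-5,3 \right)} \right)} \right)} \right)}} = \frac{1}{7 - \frac{3 \cdot 2 \left(-5\right)}{3}} = \frac{1}{7 - \frac{3 \left(-10\right)}{3}} = \frac{1}{7 - -10} = \frac{1}{7 + 10} = \frac{1}{17}$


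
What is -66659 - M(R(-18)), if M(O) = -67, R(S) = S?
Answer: -66592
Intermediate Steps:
-66659 - M(R(-18)) = -66659 - 1*(-67) = -66659 + 67 = -66592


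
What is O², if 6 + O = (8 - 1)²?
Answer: 1849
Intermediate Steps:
O = 43 (O = -6 + (8 - 1)² = -6 + 7² = -6 + 49 = 43)
O² = 43² = 1849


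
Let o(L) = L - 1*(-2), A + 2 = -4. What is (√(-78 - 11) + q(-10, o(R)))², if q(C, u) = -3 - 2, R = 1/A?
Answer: (5 - I*√89)² ≈ -64.0 - 94.34*I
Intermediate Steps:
A = -6 (A = -2 - 4 = -6)
R = -⅙ (R = 1/(-6) = -⅙ ≈ -0.16667)
o(L) = 2 + L (o(L) = L + 2 = 2 + L)
q(C, u) = -5
(√(-78 - 11) + q(-10, o(R)))² = (√(-78 - 11) - 5)² = (√(-89) - 5)² = (I*√89 - 5)² = (-5 + I*√89)²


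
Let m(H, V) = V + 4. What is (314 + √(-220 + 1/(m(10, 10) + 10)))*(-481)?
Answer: -151034 - 481*I*√31674/12 ≈ -1.5103e+5 - 7133.7*I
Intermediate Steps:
m(H, V) = 4 + V
(314 + √(-220 + 1/(m(10, 10) + 10)))*(-481) = (314 + √(-220 + 1/((4 + 10) + 10)))*(-481) = (314 + √(-220 + 1/(14 + 10)))*(-481) = (314 + √(-220 + 1/24))*(-481) = (314 + √(-5279/24))*(-481) = (314 + I*√31674/12)*(-481) = -151034 - 481*I*√31674/12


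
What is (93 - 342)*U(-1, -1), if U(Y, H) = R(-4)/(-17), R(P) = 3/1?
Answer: 747/17 ≈ 43.941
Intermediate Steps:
R(P) = 3 (R(P) = 3*1 = 3)
U(Y, H) = -3/17 (U(Y, H) = 3/(-17) = 3*(-1/17) = -3/17)
(93 - 342)*U(-1, -1) = (93 - 342)*(-3/17) = -249*(-3/17) = 747/17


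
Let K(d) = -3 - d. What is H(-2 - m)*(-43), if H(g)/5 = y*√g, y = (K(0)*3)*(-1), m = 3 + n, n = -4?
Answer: -1935*I ≈ -1935.0*I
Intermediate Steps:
m = -1 (m = 3 - 4 = -1)
y = 9 (y = ((-3 - 1*0)*3)*(-1) = ((-3 + 0)*3)*(-1) = -3*3*(-1) = -9*(-1) = 9)
H(g) = 45*√g (H(g) = 5*(9*√g) = 45*√g)
H(-2 - m)*(-43) = (45*√(-2 - 1*(-1)))*(-43) = (45*√(-2 + 1))*(-43) = (45*√(-1))*(-43) = (45*I)*(-43) = -1935*I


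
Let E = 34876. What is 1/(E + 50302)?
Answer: 1/85178 ≈ 1.1740e-5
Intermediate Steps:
1/(E + 50302) = 1/(34876 + 50302) = 1/85178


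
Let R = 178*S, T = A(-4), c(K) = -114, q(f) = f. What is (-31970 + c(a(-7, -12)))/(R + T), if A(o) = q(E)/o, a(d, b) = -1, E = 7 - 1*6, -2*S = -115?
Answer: -128336/40939 ≈ -3.1348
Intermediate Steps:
S = 115/2 (S = -1/2*(-115) = 115/2 ≈ 57.500)
E = 1 (E = 7 - 6 = 1)
A(o) = 1/o
T = -1/4 (T = 1/(-4) = -1/4 ≈ -0.25000)
R = 10235 (R = 178*(115/2) = 10235)
(-31970 + c(a(-7, -12)))/(R + T) = (-31970 - 114)/(10235 - 1/4) = -32084/40939/4 = -32084*4/40939 = -128336/40939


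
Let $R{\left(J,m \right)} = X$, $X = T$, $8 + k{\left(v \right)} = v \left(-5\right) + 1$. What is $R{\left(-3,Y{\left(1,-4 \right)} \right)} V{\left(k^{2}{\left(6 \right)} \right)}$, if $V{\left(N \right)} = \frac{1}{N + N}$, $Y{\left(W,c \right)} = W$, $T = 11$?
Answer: $\frac{11}{2738} \approx 0.0040175$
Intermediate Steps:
$k{\left(v \right)} = -7 - 5 v$ ($k{\left(v \right)} = -8 + \left(v \left(-5\right) + 1\right) = -8 - \left(-1 + 5 v\right) = -7 - 5 v$)
$X = 11$
$R{\left(J,m \right)} = 11$
$V{\left(N \right)} = \frac{1}{2 N}$
$R{\left(-3,Y{\left(1,-4 \right)} \right)} V{\left(k^{2}{\left(6 \right)} \right)} = 11 \frac{1}{2 \left(-7 - 30\right)^{2}} = 11 \frac{1}{2 \left(-37\right)^{2}} = 11 \frac{1}{2 \cdot 1369} = 11 \cdot \frac{1}{2} \cdot \frac{1}{1369} = 11 \cdot \frac{1}{2738} = \frac{11}{2738}$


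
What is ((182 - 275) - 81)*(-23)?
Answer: 4002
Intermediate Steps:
((182 - 275) - 81)*(-23) = (-93 - 81)*(-23) = -174*(-23) = 4002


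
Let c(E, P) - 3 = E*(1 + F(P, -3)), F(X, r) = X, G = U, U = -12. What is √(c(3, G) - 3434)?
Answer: 2*I*√866 ≈ 58.856*I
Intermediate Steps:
G = -12
c(E, P) = 3 + E*(1 + P)
√(c(3, G) - 3434) = √((3 + 3 + 3*(-12)) - 3434) = √((3 + 3 - 36) - 3434) = √(-30 - 3434) = √(-3464) = 2*I*√866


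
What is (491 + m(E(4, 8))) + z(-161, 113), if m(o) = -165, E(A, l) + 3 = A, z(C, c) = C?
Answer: 165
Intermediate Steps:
E(A, l) = -3 + A
(491 + m(E(4, 8))) + z(-161, 113) = (491 - 165) - 161 = 326 - 161 = 165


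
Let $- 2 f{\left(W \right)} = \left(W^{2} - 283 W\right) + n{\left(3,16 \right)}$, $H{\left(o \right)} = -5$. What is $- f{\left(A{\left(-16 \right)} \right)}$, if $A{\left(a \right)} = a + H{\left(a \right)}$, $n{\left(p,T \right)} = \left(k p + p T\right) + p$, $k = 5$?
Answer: $3225$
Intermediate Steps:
$n{\left(p,T \right)} = 6 p + T p$ ($n{\left(p,T \right)} = \left(5 p + p T\right) + p = \left(5 p + T p\right) + p = 6 p + T p$)
$A{\left(a \right)} = -5 + a$ ($A{\left(a \right)} = a - 5 = -5 + a$)
$f{\left(W \right)} = -33 - \frac{W^{2}}{2} + \frac{283 W}{2}$ ($f{\left(W \right)} = - \frac{\left(W^{2} - 283 W\right) + 3 \left(6 + 16\right)}{2} = - \frac{\left(W^{2} - 283 W\right) + 3 \cdot 22}{2} = - \frac{\left(W^{2} - 283 W\right) + 66}{2} = - \frac{66 + W^{2} - 283 W}{2} = -33 - \frac{W^{2}}{2} + \frac{283 W}{2}$)
$- f{\left(A{\left(-16 \right)} \right)} = - (-33 - \frac{\left(-5 - 16\right)^{2}}{2} + \frac{283 \left(-5 - 16\right)}{2}) = - (-33 - \frac{\left(-21\right)^{2}}{2} + \frac{283}{2} \left(-21\right)) = - (-33 - \frac{441}{2} - \frac{5943}{2}) = \left(-1\right) \left(-3225\right) = 3225$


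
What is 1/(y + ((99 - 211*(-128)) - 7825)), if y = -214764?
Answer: -1/195482 ≈ -5.1156e-6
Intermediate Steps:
1/(y + ((99 - 211*(-128)) - 7825)) = 1/(-214764 + ((99 - 211*(-128)) - 7825)) = 1/(-214764 + ((99 + 27008) - 7825)) = 1/(-214764 + (27107 - 7825)) = 1/(-214764 + 19282) = 1/(-195482) = -1/195482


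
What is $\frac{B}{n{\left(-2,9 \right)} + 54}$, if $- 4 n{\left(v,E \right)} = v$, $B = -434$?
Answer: $- \frac{868}{109} \approx -7.9633$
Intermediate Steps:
$n{\left(v,E \right)} = - \frac{v}{4}$
$\frac{B}{n{\left(-2,9 \right)} + 54} = \frac{1}{\left(- \frac{1}{4}\right) \left(-2\right) + 54} \left(-434\right) = \frac{1}{\frac{1}{2} + 54} \left(-434\right) = \frac{1}{\frac{109}{2}} \left(-434\right) = \frac{2}{109} \left(-434\right) = - \frac{868}{109}$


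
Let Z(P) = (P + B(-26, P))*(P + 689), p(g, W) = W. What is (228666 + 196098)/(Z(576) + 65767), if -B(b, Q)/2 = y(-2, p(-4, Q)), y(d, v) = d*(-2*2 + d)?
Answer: 22356/40213 ≈ 0.55594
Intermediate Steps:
y(d, v) = d*(-4 + d)
B(b, Q) = -24 (B(b, Q) = -(-4)*(-4 - 2) = -(-4)*(-6) = -2*12 = -24)
Z(P) = (-24 + P)*(689 + P) (Z(P) = (P - 24)*(P + 689) = (-24 + P)*(689 + P))
(228666 + 196098)/(Z(576) + 65767) = (228666 + 196098)/((-16536 + 576**2 + 665*576) + 65767) = 424764/((-16536 + 331776 + 383040) + 65767) = 424764/(698280 + 65767) = 424764/764047 = 424764*(1/764047) = 22356/40213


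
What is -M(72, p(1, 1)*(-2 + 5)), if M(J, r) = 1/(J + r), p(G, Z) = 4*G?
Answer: -1/84 ≈ -0.011905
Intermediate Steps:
-M(72, p(1, 1)*(-2 + 5)) = -1/(72 + (4*1)*(-2 + 5)) = -1/(72 + 4*3) = -1/(72 + 12) = -1/84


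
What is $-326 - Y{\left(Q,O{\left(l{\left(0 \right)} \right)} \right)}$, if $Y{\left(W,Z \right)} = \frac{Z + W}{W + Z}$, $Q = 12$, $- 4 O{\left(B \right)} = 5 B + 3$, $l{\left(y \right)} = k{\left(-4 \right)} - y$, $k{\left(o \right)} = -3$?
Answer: $-327$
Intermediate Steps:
$l{\left(y \right)} = -3 - y$
$O{\left(B \right)} = - \frac{3}{4} - \frac{5 B}{4}$ ($O{\left(B \right)} = - \frac{5 B + 3}{4} = - \frac{3 + 5 B}{4} = - \frac{3}{4} - \frac{5 B}{4}$)
$Y{\left(W,Z \right)} = 1$ ($Y{\left(W,Z \right)} = \frac{W + Z}{W + Z} = 1$)
$-326 - Y{\left(Q,O{\left(l{\left(0 \right)} \right)} \right)} = -326 - 1 = -327$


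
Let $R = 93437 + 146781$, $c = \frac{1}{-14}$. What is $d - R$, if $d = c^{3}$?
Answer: $- \frac{659158193}{2744} \approx -2.4022 \cdot 10^{5}$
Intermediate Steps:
$c = - \frac{1}{14} \approx -0.071429$
$d = - \frac{1}{2744}$ ($d = \left(- \frac{1}{14}\right)^{3} = - \frac{1}{2744} \approx -0.00036443$)
$R = 240218$
$d - R = - \frac{1}{2744} - 240218 = - \frac{659158193}{2744}$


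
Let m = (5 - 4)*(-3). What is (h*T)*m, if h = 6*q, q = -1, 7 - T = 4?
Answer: 54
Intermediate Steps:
T = 3 (T = 7 - 1*4 = 7 - 4 = 3)
m = -3 (m = 1*(-3) = -3)
h = -6 (h = 6*(-1) = -6)
(h*T)*m = -6*3*(-3) = -18*(-3) = 54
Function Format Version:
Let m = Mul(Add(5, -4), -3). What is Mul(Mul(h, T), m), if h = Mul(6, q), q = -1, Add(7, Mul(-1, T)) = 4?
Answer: 54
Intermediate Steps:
T = 3 (T = Add(7, Mul(-1, 4)) = Add(7, -4) = 3)
m = -3 (m = Mul(1, -3) = -3)
h = -6 (h = Mul(6, -1) = -6)
Mul(Mul(h, T), m) = Mul(Mul(-6, 3), -3) = Mul(-18, -3) = 54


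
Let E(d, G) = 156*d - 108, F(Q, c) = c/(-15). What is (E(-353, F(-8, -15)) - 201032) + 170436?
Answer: -85772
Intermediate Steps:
F(Q, c) = -c/15 (F(Q, c) = c*(-1/15) = -c/15)
E(d, G) = -108 + 156*d
(E(-353, F(-8, -15)) - 201032) + 170436 = ((-108 + 156*(-353)) - 201032) + 170436 = ((-108 - 55068) - 201032) + 170436 = (-55176 - 201032) + 170436 = -256208 + 170436 = -85772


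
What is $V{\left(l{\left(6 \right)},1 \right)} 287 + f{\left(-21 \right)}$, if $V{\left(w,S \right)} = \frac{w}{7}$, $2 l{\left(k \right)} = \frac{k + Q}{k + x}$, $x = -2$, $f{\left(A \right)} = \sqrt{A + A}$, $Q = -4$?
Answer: $\frac{41}{4} + i \sqrt{42} \approx 10.25 + 6.4807 i$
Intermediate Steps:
$f{\left(A \right)} = \sqrt{2} \sqrt{A}$ ($f{\left(A \right)} = \sqrt{2 A} = \sqrt{2} \sqrt{A}$)
$l{\left(k \right)} = \frac{-4 + k}{2 \left(-2 + k\right)}$ ($l{\left(k \right)} = \frac{\left(k - 4\right) \frac{1}{k - 2}}{2} = \frac{\left(-4 + k\right) \frac{1}{-2 + k}}{2} = \frac{\frac{1}{-2 + k} \left(-4 + k\right)}{2} = \frac{-4 + k}{2 \left(-2 + k\right)}$)
$V{\left(w,S \right)} = \frac{w}{7}$ ($V{\left(w,S \right)} = w \frac{1}{7} = \frac{w}{7}$)
$V{\left(l{\left(6 \right)},1 \right)} 287 + f{\left(-21 \right)} = \frac{\frac{1}{2} \frac{1}{-2 + 6} \left(-4 + 6\right)}{7} \cdot 287 + \sqrt{2} \sqrt{-21} = \frac{\frac{1}{2} \cdot \frac{1}{4} \cdot 2}{7} \cdot 287 + \sqrt{2} i \sqrt{21} = \frac{\frac{1}{2} \cdot \frac{1}{4} \cdot 2}{7} \cdot 287 + i \sqrt{42} = \frac{1}{7} \cdot \frac{1}{4} \cdot 287 + i \sqrt{42} = \frac{1}{28} \cdot 287 + i \sqrt{42} = \frac{41}{4} + i \sqrt{42}$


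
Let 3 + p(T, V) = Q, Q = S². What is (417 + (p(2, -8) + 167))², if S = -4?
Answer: 356409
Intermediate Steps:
Q = 16 (Q = (-4)² = 16)
p(T, V) = 13 (p(T, V) = -3 + 16 = 13)
(417 + (p(2, -8) + 167))² = (417 + (13 + 167))² = (417 + 180)² = 597² = 356409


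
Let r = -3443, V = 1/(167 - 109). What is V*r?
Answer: -3443/58 ≈ -59.362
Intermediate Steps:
V = 1/58 ≈ 0.017241
V*r = (1/58)*(-3443) = -3443/58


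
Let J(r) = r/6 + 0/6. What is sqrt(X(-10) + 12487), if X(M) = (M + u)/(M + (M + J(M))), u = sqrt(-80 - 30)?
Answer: sqrt(52759525 - 195*I*sqrt(110))/65 ≈ 111.75 - 0.0021659*I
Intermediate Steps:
J(r) = r/6 (J(r) = r*(1/6) + 0*(1/6) = r/6 + 0 = r/6)
u = I*sqrt(110) (u = sqrt(-110) = I*sqrt(110) ≈ 10.488*I)
X(M) = 6*(M + I*sqrt(110))/(13*M) (X(M) = (M + I*sqrt(110))/(M + (M + M/6)) = (M + I*sqrt(110))/(M + 7*M/6) = (M + I*sqrt(110))/((13*M/6)) = (M + I*sqrt(110))*(6/(13*M)) = 6*(M + I*sqrt(110))/(13*M))
sqrt(X(-10) + 12487) = sqrt((6/13)*(-10 + I*sqrt(110))/(-10) + 12487) = sqrt((6/13)*(-1/10)*(-10 + I*sqrt(110)) + 12487) = sqrt((6/13 - 3*I*sqrt(110)/65) + 12487) = sqrt(162337/13 - 3*I*sqrt(110)/65)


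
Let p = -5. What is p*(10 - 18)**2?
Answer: -320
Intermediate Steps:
p*(10 - 18)**2 = -5*(10 - 18)**2 = -5*(-8)**2 = -5*64 = -320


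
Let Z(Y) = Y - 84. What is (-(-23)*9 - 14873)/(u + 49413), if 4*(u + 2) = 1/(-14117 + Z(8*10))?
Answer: -828394344/2790930923 ≈ -0.29682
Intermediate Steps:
Z(Y) = -84 + Y
u = -112969/56484 (u = -2 + 1/(4*(-14117 + (-84 + 8*10))) = -2 + 1/(4*(-14117 + (-84 + 80))) = -2 + 1/(4*(-14117 - 4)) = -2 + (1/4)/(-14121) = -2 + (1/4)*(-1/14121) = -2 - 1/56484 = -112969/56484 ≈ -2.0000)
(-(-23)*9 - 14873)/(u + 49413) = (-(-23)*9 - 14873)/(-112969/56484 + 49413) = (-1*(-207) - 14873)/(2790930923/56484) = (207 - 14873)*(56484/2790930923) = -14666*56484/2790930923 = -828394344/2790930923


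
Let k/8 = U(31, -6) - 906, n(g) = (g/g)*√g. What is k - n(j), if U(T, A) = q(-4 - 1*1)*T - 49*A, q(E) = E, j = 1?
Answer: -6137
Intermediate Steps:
n(g) = √g (n(g) = 1*√g = √g)
U(T, A) = -49*A - 5*T (U(T, A) = (-4 - 1*1)*T - 49*A = (-4 - 1)*T - 49*A = -5*T - 49*A = -49*A - 5*T)
k = -6136 (k = 8*((-49*(-6) - 5*31) - 906) = 8*((294 - 155) - 906) = 8*(139 - 906) = 8*(-767) = -6136)
k - n(j) = -6136 - √1 = -6136 - 1*1 = -6136 - 1 = -6137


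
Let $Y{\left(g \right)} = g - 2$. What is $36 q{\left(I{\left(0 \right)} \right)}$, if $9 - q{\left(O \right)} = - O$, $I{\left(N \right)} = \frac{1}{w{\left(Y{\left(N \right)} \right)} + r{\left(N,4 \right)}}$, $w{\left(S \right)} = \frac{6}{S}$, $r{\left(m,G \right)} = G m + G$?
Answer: $360$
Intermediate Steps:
$Y{\left(g \right)} = -2 + g$
$r{\left(m,G \right)} = G + G m$
$I{\left(N \right)} = \frac{1}{4 + 4 N + \frac{6}{-2 + N}}$ ($I{\left(N \right)} = \frac{1}{\frac{6}{-2 + N} + 4 \left(1 + N\right)} = \frac{1}{\frac{6}{-2 + N} + \left(4 + 4 N\right)} = \frac{1}{4 + 4 N + \frac{6}{-2 + N}}$)
$q{\left(O \right)} = 9 + O$ ($q{\left(O \right)} = 9 - - O = 9 + O$)
$36 q{\left(I{\left(0 \right)} \right)} = 36 \left(9 + \frac{-2 + 0}{2 \left(3 + 2 \left(1 + 0\right) \left(-2 + 0\right)\right)}\right) = 36 \left(9 + \frac{1}{2} \frac{1}{3 + 2 \cdot 1 \left(-2\right)} \left(-2\right)\right) = 36 \left(9 + \frac{1}{2} \frac{1}{3 - 4} \left(-2\right)\right) = 36 \left(9 + \frac{1}{2} \frac{1}{-1} \left(-2\right)\right) = 36 \left(9 + \frac{1}{2} \left(-1\right) \left(-2\right)\right) = 36 \left(9 + 1\right) = 36 \cdot 10 = 360$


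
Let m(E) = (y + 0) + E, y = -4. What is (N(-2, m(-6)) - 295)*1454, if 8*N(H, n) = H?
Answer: -858587/2 ≈ -4.2929e+5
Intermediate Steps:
m(E) = -4 + E (m(E) = (-4 + 0) + E = -4 + E)
N(H, n) = H/8
(N(-2, m(-6)) - 295)*1454 = ((⅛)*(-2) - 295)*1454 = (-¼ - 295)*1454 = -1181/4*1454 = -858587/2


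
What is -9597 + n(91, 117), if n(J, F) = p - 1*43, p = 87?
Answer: -9553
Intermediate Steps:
n(J, F) = 44 (n(J, F) = 87 - 1*43 = 87 - 43 = 44)
-9597 + n(91, 117) = -9597 + 44 = -9553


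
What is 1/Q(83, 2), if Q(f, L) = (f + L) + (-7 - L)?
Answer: 1/76 ≈ 0.013158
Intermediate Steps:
Q(f, L) = -7 + f (Q(f, L) = (L + f) + (-7 - L) = -7 + f)
1/Q(83, 2) = 1/(-7 + 83) = 1/76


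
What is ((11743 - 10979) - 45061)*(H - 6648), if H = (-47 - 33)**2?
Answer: 10985656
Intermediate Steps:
H = 6400 (H = (-80)**2 = 6400)
((11743 - 10979) - 45061)*(H - 6648) = ((11743 - 10979) - 45061)*(6400 - 6648) = (764 - 45061)*(-248) = -44297*(-248) = 10985656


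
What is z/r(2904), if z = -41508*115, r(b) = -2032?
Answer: 1193355/508 ≈ 2349.1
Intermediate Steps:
z = -4773420
z/r(2904) = -4773420/(-2032) = -4773420*(-1/2032) = 1193355/508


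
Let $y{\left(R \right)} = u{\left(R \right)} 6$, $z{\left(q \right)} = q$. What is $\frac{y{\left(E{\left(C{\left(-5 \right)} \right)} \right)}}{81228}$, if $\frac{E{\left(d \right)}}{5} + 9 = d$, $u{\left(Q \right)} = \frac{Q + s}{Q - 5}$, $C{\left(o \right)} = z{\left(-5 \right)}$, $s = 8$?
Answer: $\frac{31}{507675} \approx 6.1063 \cdot 10^{-5}$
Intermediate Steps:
$C{\left(o \right)} = -5$
$u{\left(Q \right)} = \frac{8 + Q}{-5 + Q}$ ($u{\left(Q \right)} = \frac{Q + 8}{Q - 5} = \frac{8 + Q}{-5 + Q}$)
$E{\left(d \right)} = -45 + 5 d$
$y{\left(R \right)} = \frac{6 \left(8 + R\right)}{-5 + R}$ ($y{\left(R \right)} = \frac{8 + R}{-5 + R} 6 = \frac{6 \left(8 + R\right)}{-5 + R}$)
$\frac{y{\left(E{\left(C{\left(-5 \right)} \right)} \right)}}{81228} = \frac{6 \frac{1}{-5 + \left(-45 + 5 \left(-5\right)\right)} \left(8 + \left(-45 + 5 \left(-5\right)\right)\right)}{81228} = \frac{6 \left(8 - 70\right)}{-5 - 70} \cdot \frac{1}{81228} = 6 \frac{1}{-75} \left(-62\right) \frac{1}{81228} = 6 \left(- \frac{1}{75}\right) \left(-62\right) \frac{1}{81228} = \frac{124}{25} \cdot \frac{1}{81228} = \frac{31}{507675}$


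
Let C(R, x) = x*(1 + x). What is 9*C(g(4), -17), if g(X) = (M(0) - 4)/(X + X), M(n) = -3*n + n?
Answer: 2448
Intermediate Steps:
M(n) = -2*n
g(X) = -2/X (g(X) = (-2*0 - 4)/(X + X) = (0 - 4)/((2*X)) = -2/X)
9*C(g(4), -17) = 9*(-17*(1 - 17)) = 9*(-17*(-16)) = 9*272 = 2448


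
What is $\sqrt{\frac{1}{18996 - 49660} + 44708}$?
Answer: $\frac{\sqrt{10509519566926}}{15332} \approx 211.44$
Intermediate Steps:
$\sqrt{\frac{1}{18996 - 49660} + 44708} = \sqrt{\frac{1}{-30664} + 44708} = \sqrt{- \frac{1}{30664} + 44708} = \sqrt{\frac{1370926111}{30664}} = \frac{\sqrt{10509519566926}}{15332}$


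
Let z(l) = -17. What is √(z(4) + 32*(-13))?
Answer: I*√433 ≈ 20.809*I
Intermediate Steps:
√(z(4) + 32*(-13)) = √(-17 + 32*(-13)) = √(-17 - 416) = √(-433) = I*√433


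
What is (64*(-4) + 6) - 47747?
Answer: -47997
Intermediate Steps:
(64*(-4) + 6) - 47747 = (-256 + 6) - 47747 = -250 - 47747 = -47997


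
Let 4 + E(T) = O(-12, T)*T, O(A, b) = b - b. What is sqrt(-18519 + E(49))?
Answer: I*sqrt(18523) ≈ 136.1*I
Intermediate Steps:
O(A, b) = 0
E(T) = -4 (E(T) = -4 + 0*T = -4 + 0 = -4)
sqrt(-18519 + E(49)) = sqrt(-18519 - 4) = sqrt(-18523) = I*sqrt(18523)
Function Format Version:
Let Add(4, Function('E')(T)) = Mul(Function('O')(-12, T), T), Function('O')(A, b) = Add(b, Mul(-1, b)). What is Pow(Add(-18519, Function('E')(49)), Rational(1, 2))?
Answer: Mul(I, Pow(18523, Rational(1, 2))) ≈ Mul(136.10, I)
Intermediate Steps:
Function('O')(A, b) = 0
Function('E')(T) = -4 (Function('E')(T) = Add(-4, Mul(0, T)) = Add(-4, 0) = -4)
Pow(Add(-18519, Function('E')(49)), Rational(1, 2)) = Pow(Add(-18519, -4), Rational(1, 2)) = Pow(-18523, Rational(1, 2)) = Mul(I, Pow(18523, Rational(1, 2)))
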